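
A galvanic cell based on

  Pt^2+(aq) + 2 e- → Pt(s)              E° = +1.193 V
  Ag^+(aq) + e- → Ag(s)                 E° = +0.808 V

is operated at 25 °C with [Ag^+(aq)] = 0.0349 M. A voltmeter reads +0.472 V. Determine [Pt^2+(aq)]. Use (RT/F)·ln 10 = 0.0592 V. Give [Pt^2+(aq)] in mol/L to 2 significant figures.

The Pt²⁺/Pt couple has the larger reduction potential, so it is the cathode: E°cell = +1.193 − (+0.808) = +0.385 V and n = 2.
From the Nernst equation, log Q = n(E° − E)/0.0592 = 2·(+0.385 − (+0.472))/0.0592 = −2.939.
For Pt^2+(aq) + 2 Ag(s) → Pt(s) + 2 Ag^+(aq), the reaction quotient is Q = [Ag^+(aq)]^2 / [Pt^2+(aq)].
Solving for the unknown gives log [Pt^2+(aq)] = 0.025, so [Pt^2+(aq)] ≈ 1.1 M.

1.1 M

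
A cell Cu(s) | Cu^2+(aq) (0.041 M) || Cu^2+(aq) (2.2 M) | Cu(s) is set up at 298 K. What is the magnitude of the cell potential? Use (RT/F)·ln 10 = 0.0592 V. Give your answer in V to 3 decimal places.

For a concentration cell E°cell = 0, since both electrodes use the same couple.
The compartment with the higher Cu^2+(aq) concentration (2.2 M) acts as the cathode; ions are reduced there and produced at the dilute (0.041 M) anode.
With n = 2, Ecell = −(0.0592/2)·log([dilute]/[conc]) = −(0.0592/2)·log(0.041/2.2) = +0.051 V.

0.051 V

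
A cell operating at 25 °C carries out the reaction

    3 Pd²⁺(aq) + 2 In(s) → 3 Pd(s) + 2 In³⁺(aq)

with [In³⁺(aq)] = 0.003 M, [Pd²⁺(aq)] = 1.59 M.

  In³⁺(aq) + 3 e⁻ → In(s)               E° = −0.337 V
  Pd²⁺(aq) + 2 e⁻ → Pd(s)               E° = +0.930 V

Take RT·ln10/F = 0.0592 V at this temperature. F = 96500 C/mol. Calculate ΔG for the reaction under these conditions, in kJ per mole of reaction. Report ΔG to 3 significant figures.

The standard cell potential is +0.930 − (−0.337) = +1.267 V, with n = 6 electrons in the balanced equation.
The reaction quotient is [In³⁺(aq)]^2 / [Pd²⁺(aq)]^3 = 2.24×10^−6; by Nernst, E = +1.267 − (0.0592/6)(−5.650) = +1.3227 V.
Finally ΔG = −nFE = −(6)(96500 C/mol)(+1.3227 V) = −766 kJ/mol.

−766 kJ/mol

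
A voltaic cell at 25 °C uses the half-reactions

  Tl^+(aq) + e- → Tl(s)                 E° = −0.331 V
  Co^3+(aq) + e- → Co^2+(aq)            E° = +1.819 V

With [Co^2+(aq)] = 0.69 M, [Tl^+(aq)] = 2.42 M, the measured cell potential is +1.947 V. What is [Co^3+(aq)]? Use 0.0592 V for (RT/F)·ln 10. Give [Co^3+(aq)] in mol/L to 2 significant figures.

0.00062 M

Co³⁺/Co²⁺ is the cathode (higher E°); E°cell = +1.819 − (−0.331) = +2.150 V with n = 1.
Rearranging E = E° − (0.0592/n)·log Q gives log Q = 1(+2.150 − (+1.947))/0.0592 = 3.429.
The balanced reaction is Co^3+(aq) + Tl(s) → Co^2+(aq) + Tl^+(aq), so Q = ([Co^2+(aq)]·[Tl^+(aq)]) / [Co^3+(aq)].
Substituting the known concentrations and solving, log [Co^3+(aq)] = −3.206 and [Co^3+(aq)] = 0.00062 M.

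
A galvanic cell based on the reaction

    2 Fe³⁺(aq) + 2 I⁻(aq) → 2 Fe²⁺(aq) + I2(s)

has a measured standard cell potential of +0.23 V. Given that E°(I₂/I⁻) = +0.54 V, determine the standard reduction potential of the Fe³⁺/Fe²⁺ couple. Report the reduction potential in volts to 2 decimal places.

In the reaction as written the Fe³⁺/Fe²⁺ couple is reduced (cathode) and I₂/I⁻ is oxidized (anode), so E°cell = E°(Fe³⁺/Fe²⁺) − E°(I₂/I⁻).
E°(Fe³⁺/Fe²⁺) = E°cell + E°(anode) = +0.23 + (+0.54) = +0.77 V.

+0.77 V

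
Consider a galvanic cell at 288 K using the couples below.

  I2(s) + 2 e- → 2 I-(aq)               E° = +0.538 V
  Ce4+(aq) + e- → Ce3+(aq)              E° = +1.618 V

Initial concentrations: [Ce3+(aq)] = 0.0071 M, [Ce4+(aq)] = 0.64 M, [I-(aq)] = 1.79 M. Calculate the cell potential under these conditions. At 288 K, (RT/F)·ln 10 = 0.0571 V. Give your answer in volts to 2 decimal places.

+1.21 V

Since E°(Ce⁴⁺/Ce³⁺) > E°(I₂/I⁻), Ce⁴⁺/Ce³⁺ serves as the cathode.
The standard potential is +1.618 − (+0.538) = +1.080 V and the balanced reaction transfers n = 2 electrons.
Balancing gives 2 Ce4+(aq) + 2 I-(aq) → 2 Ce3+(aq) + I2(s); hence Q = [Ce3+(aq)]^2 / ([Ce4+(aq)]^2·[I-(aq)]^2) = 3.84×10^−5 (log Q = −4.416).
By the Nernst equation, E = +1.080 − (0.0571/2)·(−4.416) = +1.21 V.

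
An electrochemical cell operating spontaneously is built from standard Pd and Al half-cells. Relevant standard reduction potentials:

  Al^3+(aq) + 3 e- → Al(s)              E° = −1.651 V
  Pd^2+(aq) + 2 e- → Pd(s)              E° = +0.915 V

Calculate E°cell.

+2.566 V

The Pd²⁺/Pd couple has the higher E°, so Pd ion is reduced (cathode) and Al is oxidized (anode).
E°cell = E°(cathode) − E°(anode) = +0.915 − (−1.651) = +2.566 V.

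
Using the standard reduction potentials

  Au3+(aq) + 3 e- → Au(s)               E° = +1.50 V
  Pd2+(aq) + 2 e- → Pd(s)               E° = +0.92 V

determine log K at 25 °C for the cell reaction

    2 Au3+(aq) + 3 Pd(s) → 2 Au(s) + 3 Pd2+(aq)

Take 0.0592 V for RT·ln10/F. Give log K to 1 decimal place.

log K = 58.8

The Au³⁺/Au couple is reduced (cathode); E°cell = +1.50 − (+0.92) = +0.58 V with n = 6.
At equilibrium E = 0, so log K = nE°cell / 0.0592 = (6)(+0.58) / 0.0592 = 58.8.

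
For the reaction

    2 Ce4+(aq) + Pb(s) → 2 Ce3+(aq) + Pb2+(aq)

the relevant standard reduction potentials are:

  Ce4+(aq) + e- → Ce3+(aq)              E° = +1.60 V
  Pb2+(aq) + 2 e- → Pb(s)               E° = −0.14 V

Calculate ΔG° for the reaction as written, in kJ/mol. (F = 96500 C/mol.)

−336 kJ/mol

In the reaction as written Ce4+(aq) is reduced, so the Ce⁴⁺/Ce³⁺ couple is the cathode and Pb²⁺/Pb is the anode.
E°cell = +1.60 − (−0.14) = +1.74 V; balancing electrons gives n = 2.
ΔG° = −nFE°cell = −(2)(96500)(+1.74) J/mol = −336 kJ/mol.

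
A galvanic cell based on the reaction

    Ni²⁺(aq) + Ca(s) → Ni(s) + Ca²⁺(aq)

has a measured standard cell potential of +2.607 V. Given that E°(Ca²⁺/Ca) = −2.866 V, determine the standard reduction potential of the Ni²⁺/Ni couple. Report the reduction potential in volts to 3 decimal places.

In the reaction as written the Ni²⁺/Ni couple is reduced (cathode) and Ca²⁺/Ca is oxidized (anode), so E°cell = E°(Ni²⁺/Ni) − E°(Ca²⁺/Ca).
E°(Ni²⁺/Ni) = E°cell + E°(anode) = +2.607 + (−2.866) = −0.259 V.

−0.259 V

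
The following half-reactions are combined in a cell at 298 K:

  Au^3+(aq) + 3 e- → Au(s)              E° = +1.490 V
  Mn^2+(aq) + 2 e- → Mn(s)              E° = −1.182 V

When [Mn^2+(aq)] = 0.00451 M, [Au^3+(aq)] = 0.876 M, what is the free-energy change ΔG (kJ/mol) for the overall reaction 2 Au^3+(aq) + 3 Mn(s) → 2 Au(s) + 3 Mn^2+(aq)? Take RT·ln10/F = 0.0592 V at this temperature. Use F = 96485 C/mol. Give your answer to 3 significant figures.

The standard cell potential is +1.490 − (−1.182) = +2.672 V, with n = 6 electrons in the balanced equation.
The reaction quotient is [Mn^2+(aq)]^3 / [Au^3+(aq)]^2 = 1.2×10^−7; by Nernst, E = +2.672 − (0.0592/6)(−6.922) = +2.7403 V.
Then ΔG = −nFE = −6 × 96485 × +2.7403 J/mol = −1590 kJ/mol.

−1590 kJ/mol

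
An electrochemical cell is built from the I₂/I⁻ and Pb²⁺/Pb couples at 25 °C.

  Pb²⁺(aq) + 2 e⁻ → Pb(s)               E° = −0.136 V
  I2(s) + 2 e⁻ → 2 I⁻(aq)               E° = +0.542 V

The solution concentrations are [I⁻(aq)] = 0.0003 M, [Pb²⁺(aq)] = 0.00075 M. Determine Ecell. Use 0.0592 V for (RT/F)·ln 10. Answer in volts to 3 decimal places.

Since E°(I₂/I⁻) > E°(Pb²⁺/Pb), I₂/I⁻ serves as the cathode.
E°cell = E°cat − E°an = +0.542 − (−0.136) = +0.678 V; n = 2.
For the overall reaction I2(s) + Pb(s) → 2 I⁻(aq) + Pb²⁺(aq), Q = [I⁻(aq)]^2·[Pb²⁺(aq)] = 6.75×10^−11, giving log Q = −10.171.
Applying E = E° − (RT ln10/nF)·log Q gives +0.678 − (0.0592/2)(−10.171) = +0.979 V.

+0.979 V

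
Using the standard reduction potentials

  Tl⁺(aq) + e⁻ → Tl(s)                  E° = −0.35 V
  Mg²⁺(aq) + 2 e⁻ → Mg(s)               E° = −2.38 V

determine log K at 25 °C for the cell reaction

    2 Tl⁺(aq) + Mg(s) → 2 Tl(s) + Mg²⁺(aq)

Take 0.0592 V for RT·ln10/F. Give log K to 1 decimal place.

log K = 68.6

The Tl⁺/Tl couple is reduced (cathode); E°cell = −0.35 − (−2.38) = +2.03 V with n = 2.
At equilibrium E = 0, so log K = nE°cell / 0.0592 = (2)(+2.03) / 0.0592 = 68.6.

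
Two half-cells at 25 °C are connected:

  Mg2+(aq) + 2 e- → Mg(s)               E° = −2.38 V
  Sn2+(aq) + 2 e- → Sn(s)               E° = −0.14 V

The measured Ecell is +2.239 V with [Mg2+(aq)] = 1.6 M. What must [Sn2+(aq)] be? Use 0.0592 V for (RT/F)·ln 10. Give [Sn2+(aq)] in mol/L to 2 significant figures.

The Sn²⁺/Sn couple has the larger reduction potential, so it is the cathode: E°cell = −0.14 − (−2.38) = +2.24 V and n = 2.
Since E = E° − (0.0592/n)·log Q, log Q = n(E° − E)/0.0592 = 0.034.
The balanced reaction is Sn2+(aq) + Mg(s) → Sn(s) + Mg2+(aq), so Q = [Mg2+(aq)] / [Sn2+(aq)].
Substituting the known concentrations and solving, log [Sn2+(aq)] = 0.170 and [Sn2+(aq)] = 1.5 M.

1.5 M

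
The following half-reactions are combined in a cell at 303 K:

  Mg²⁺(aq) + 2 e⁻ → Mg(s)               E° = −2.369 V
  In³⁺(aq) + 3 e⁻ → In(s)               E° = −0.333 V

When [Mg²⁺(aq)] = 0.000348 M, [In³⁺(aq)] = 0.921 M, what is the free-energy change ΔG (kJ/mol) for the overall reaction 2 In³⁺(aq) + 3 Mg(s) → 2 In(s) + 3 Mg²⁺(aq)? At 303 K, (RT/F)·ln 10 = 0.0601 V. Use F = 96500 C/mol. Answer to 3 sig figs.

The standard cell potential is −0.333 − (−2.369) = +2.036 V, with n = 6 electrons in the balanced equation.
Q = [Mg²⁺(aq)]^3 / [In³⁺(aq)]^2 = 4.97×10^−11, so log Q = −10.304 and E = +2.036 − (0.0601/6)(−10.304) = +2.1392 V.
Finally ΔG = −nFE = −(6)(96500 C/mol)(+2.1392 V) = −1240 kJ/mol.

−1240 kJ/mol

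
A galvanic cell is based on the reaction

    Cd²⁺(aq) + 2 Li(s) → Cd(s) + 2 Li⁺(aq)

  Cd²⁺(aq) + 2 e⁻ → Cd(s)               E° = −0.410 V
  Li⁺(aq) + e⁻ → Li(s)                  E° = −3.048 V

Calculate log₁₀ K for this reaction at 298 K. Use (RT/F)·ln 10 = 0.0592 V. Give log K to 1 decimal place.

The Cd²⁺/Cd couple is reduced (cathode); E°cell = −0.410 − (−3.048) = +2.638 V with n = 2.
At equilibrium E = 0, so log K = nE°cell / 0.0592 = (2)(+2.638) / 0.0592 = 89.1.

log K = 89.1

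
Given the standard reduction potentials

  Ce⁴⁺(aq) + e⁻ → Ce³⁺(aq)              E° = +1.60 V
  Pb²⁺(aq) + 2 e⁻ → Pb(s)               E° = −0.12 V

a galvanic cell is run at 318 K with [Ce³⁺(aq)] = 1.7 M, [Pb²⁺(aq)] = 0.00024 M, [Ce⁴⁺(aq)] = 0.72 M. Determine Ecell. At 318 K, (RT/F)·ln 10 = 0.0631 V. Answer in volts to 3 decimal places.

Since E°(Ce⁴⁺/Ce³⁺) > E°(Pb²⁺/Pb), Ce⁴⁺/Ce³⁺ serves as the cathode.
E°cell = +1.60 − (−0.12) = +1.72 V, with n = 2 electrons transferred.
Balancing gives 2 Ce⁴⁺(aq) + Pb(s) → 2 Ce³⁺(aq) + Pb²⁺(aq); hence Q = ([Ce³⁺(aq)]^2·[Pb²⁺(aq)]) / [Ce⁴⁺(aq)]^2 = 0.00134 (log Q = −2.874).
Applying E = E° − (RT ln10/nF)·log Q gives +1.72 − (0.0631/2)(−2.874) = +1.811 V.

+1.811 V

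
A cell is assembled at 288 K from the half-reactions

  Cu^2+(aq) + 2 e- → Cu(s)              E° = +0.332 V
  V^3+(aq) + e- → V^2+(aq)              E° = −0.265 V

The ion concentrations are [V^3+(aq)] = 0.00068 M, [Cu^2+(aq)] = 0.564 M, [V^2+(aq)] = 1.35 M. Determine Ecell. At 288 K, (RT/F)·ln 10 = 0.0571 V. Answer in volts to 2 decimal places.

Cu²⁺/Cu is reduced (cathode, E° = +0.332 V) and V³⁺/V²⁺ is oxidized (anode).
The standard potential is +0.332 − (−0.265) = +0.597 V and the balanced reaction transfers n = 2 electrons.
For the overall reaction Cu^2+(aq) + 2 V^2+(aq) → Cu(s) + 2 V^3+(aq), Q = [V^3+(aq)]^2 / ([Cu^2+(aq)]·[V^2+(aq)]^2) = 4.5×10^−7, giving log Q = −6.347.
Applying E = E° − (RT ln10/nF)·log Q gives +0.597 − (0.0571/2)(−6.347) = +0.78 V.

+0.78 V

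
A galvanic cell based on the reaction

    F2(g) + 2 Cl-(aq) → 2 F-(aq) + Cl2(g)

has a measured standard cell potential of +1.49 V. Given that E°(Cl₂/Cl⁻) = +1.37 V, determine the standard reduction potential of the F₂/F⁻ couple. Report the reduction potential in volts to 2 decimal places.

In the reaction as written the F₂/F⁻ couple is reduced (cathode) and Cl₂/Cl⁻ is oxidized (anode), so E°cell = E°(F₂/F⁻) − E°(Cl₂/Cl⁻).
E°(F₂/F⁻) = E°cell + E°(anode) = +1.49 + (+1.37) = +2.86 V.

+2.86 V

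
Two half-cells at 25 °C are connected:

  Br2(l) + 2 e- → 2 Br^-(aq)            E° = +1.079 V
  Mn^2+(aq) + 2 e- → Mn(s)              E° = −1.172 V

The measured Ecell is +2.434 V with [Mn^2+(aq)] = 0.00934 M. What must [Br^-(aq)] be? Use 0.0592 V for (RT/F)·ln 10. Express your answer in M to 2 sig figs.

0.0084 M

With Br₂/Br⁻ at the cathode and Mn²⁺/Mn at the anode, E°cell = +1.079 − (−1.172) = +2.251 V (n = 2).
Since E = E° − (0.0592/n)·log Q, log Q = n(E° − E)/0.0592 = −6.182.
For Br2(l) + Mn(s) → 2 Br^-(aq) + Mn^2+(aq), the reaction quotient is Q = [Br^-(aq)]^2·[Mn^2+(aq)].
Isolating [Br^-(aq)] in Q = 10^{−6.182} yields log [Br^-(aq)] = −2.076, i.e. 0.0084 M.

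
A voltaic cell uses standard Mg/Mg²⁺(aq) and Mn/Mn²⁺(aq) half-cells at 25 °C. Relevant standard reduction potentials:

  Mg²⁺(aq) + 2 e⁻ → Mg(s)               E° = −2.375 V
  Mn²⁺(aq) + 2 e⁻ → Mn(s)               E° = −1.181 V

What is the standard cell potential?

The Mn²⁺/Mn couple has the higher E°, so Mn ion is reduced (cathode) and Mg is oxidized (anode).
E°cell = E°(cathode) − E°(anode) = −1.181 − (−2.375) = +1.194 V.

+1.194 V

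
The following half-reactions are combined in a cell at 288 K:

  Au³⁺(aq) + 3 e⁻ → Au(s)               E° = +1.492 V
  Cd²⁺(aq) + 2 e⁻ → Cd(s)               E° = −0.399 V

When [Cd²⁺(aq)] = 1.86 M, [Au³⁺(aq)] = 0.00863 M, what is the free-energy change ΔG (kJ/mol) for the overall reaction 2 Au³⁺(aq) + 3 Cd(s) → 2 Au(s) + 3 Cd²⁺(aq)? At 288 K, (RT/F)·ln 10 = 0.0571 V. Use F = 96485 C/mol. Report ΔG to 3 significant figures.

−1070 kJ/mol

With Au³⁺/Au reduced at the cathode, E°cell = +1.492 − (−0.399) = +1.891 V and n = 6.
Q = [Cd²⁺(aq)]^3 / [Au³⁺(aq)]^2 = 8.64×10^4, so log Q = 4.937 and E = +1.891 − (0.0571/6)(4.937) = +1.8440 V.
Finally ΔG = −nFE = −(6)(96485 C/mol)(+1.8440 V) = −1070 kJ/mol.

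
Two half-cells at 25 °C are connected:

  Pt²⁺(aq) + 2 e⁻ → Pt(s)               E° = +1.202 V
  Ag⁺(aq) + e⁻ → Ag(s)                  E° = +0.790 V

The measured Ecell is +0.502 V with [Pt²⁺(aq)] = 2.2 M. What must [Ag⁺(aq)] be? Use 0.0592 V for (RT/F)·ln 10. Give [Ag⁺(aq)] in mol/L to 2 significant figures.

0.045 M

With Pt²⁺/Pt at the cathode and Ag⁺/Ag at the anode, E°cell = +1.202 − (+0.790) = +0.412 V (n = 2).
Rearranging E = E° − (0.0592/n)·log Q gives log Q = 2(+0.412 − (+0.502))/0.0592 = −3.041.
The balanced reaction is Pt²⁺(aq) + 2 Ag(s) → Pt(s) + 2 Ag⁺(aq), so Q = [Ag⁺(aq)]^2 / [Pt²⁺(aq)].
Substituting the known concentrations and solving, log [Ag⁺(aq)] = −1.349 and [Ag⁺(aq)] = 0.045 M.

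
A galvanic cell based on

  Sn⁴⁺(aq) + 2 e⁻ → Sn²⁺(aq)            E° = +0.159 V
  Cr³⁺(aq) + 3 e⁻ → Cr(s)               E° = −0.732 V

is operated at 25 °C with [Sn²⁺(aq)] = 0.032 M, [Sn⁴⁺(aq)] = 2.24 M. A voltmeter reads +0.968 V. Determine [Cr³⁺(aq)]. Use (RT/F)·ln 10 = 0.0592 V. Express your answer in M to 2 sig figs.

0.073 M

With Sn⁴⁺/Sn²⁺ at the cathode and Cr³⁺/Cr at the anode, E°cell = +0.159 − (−0.732) = +0.891 V (n = 6).
Since E = E° − (0.0592/n)·log Q, log Q = n(E° − E)/0.0592 = −7.804.
For 3 Sn⁴⁺(aq) + 2 Cr(s) → 3 Sn²⁺(aq) + 2 Cr³⁺(aq), the reaction quotient is Q = ([Sn²⁺(aq)]^3·[Cr³⁺(aq)]^2) / [Sn⁴⁺(aq)]^3.
Solving for the unknown gives log [Cr³⁺(aq)] = −1.134, so [Cr³⁺(aq)] ≈ 0.073 M.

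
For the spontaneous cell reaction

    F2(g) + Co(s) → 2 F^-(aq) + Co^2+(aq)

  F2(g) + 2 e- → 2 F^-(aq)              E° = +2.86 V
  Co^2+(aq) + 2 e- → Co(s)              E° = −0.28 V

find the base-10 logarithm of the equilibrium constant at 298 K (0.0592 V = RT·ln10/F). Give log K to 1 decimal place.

log K = 106.1

The F₂/F⁻ couple is reduced (cathode); E°cell = +2.86 − (−0.28) = +3.14 V with n = 2.
At equilibrium E = 0, so log K = nE°cell / 0.0592 = (2)(+3.14) / 0.0592 = 106.1.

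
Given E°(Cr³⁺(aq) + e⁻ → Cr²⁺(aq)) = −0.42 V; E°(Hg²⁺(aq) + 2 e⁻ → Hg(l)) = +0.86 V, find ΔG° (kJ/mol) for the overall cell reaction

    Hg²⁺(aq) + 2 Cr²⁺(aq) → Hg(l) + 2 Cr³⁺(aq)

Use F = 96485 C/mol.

−247 kJ/mol

In the reaction as written Hg²⁺(aq) is reduced, so the Hg²⁺/Hg couple is the cathode and Cr³⁺/Cr²⁺ is the anode.
E°cell = +0.86 − (−0.42) = +1.28 V; balancing electrons gives n = 2.
ΔG° = −nFE°cell = −(2)(96485)(+1.28) J/mol = −247 kJ/mol.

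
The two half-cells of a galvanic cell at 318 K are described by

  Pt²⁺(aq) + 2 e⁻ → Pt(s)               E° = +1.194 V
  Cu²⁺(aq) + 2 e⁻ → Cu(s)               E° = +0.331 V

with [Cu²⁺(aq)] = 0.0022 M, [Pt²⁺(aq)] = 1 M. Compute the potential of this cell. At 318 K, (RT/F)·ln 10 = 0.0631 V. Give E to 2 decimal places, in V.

Pt²⁺/Pt is reduced (cathode, E° = +1.194 V) and Cu²⁺/Cu is oxidized (anode).
The standard potential is +1.194 − (+0.331) = +0.863 V and the balanced reaction transfers n = 2 electrons.
Balancing gives Pt²⁺(aq) + Cu(s) → Pt(s) + Cu²⁺(aq); hence Q = [Cu²⁺(aq)] / [Pt²⁺(aq)] = 0.0022 (log Q = −2.658).
Applying E = E° − (RT ln10/nF)·log Q gives +0.863 − (0.0631/2)(−2.658) = +0.95 V.

+0.95 V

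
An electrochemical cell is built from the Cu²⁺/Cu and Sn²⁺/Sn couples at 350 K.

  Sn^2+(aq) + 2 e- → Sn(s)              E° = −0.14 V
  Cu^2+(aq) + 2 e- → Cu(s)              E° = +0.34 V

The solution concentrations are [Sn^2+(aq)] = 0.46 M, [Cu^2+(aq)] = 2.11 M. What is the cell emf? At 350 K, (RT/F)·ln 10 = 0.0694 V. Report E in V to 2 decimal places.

+0.50 V

The Cu²⁺/Cu couple has the more positive E°, so it is the cathode; Sn²⁺/Sn is the anode.
E°cell = E°cat − E°an = +0.34 − (−0.14) = +0.48 V; n = 2.
Balancing gives Cu^2+(aq) + Sn(s) → Cu(s) + Sn^2+(aq); hence Q = [Sn^2+(aq)] / [Cu^2+(aq)] = 0.218 (log Q = −0.662).
E = E° − (0.0694/n)·log Q = +0.48 − (0.0694/2)(−0.662) = +0.50 V.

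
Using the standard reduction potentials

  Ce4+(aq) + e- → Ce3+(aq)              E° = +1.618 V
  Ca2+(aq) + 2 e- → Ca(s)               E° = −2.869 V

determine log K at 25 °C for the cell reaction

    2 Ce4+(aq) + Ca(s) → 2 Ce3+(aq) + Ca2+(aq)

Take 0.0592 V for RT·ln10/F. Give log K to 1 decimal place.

log K = 151.6

The Ce⁴⁺/Ce³⁺ couple is reduced (cathode); E°cell = +1.618 − (−2.869) = +4.487 V with n = 2.
At equilibrium E = 0, so log K = nE°cell / 0.0592 = (2)(+4.487) / 0.0592 = 151.6.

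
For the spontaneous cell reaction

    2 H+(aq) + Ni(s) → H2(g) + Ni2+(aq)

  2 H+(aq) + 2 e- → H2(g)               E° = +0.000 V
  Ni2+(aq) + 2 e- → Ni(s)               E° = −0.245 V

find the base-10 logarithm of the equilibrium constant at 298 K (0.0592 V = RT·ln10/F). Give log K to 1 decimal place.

The 2H⁺/H₂ couple is reduced (cathode); E°cell = +0.000 − (−0.245) = +0.245 V with n = 2.
At equilibrium E = 0, so log K = nE°cell / 0.0592 = (2)(+0.245) / 0.0592 = 8.3.

log K = 8.3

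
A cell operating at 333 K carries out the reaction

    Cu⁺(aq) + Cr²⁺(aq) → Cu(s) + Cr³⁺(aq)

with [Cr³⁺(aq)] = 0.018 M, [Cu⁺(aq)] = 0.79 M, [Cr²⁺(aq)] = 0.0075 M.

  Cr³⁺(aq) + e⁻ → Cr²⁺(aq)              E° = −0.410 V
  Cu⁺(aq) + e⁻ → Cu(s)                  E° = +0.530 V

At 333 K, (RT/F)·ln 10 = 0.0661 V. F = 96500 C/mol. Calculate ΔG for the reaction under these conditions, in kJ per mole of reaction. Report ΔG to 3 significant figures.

−87.6 kJ/mol

The standard cell potential is +0.530 − (−0.410) = +0.940 V, with n = 1 electron in the balanced equation.
Here Q = [Cr³⁺(aq)] / ([Cu⁺(aq)]·[Cr²⁺(aq)]) = 3.04 (log Q = 0.483), giving E = +0.940 − (0.0661/1)·(0.483) = +0.9081 V.
Finally ΔG = −nFE = −(1)(96500 C/mol)(+0.9081 V) = −87.6 kJ/mol.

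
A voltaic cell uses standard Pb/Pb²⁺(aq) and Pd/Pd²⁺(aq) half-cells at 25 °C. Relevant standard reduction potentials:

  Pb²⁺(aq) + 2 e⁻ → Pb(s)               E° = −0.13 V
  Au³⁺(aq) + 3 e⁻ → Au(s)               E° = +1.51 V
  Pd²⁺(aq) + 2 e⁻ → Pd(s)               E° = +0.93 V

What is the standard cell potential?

The Pd²⁺/Pd couple has the higher E°, so Pd ion is reduced (cathode) and Pb is oxidized (anode).
E°cell = E°(cathode) − E°(anode) = +0.93 − (−0.13) = +1.06 V.

+1.06 V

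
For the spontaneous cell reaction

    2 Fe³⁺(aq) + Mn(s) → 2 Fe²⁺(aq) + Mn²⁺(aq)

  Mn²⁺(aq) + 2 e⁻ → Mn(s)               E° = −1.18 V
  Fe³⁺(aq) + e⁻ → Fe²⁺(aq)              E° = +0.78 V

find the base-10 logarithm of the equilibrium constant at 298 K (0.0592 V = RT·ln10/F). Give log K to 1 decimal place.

log K = 66.2

The Fe³⁺/Fe²⁺ couple is reduced (cathode); E°cell = +0.78 − (−1.18) = +1.96 V with n = 2.
At equilibrium E = 0, so log K = nE°cell / 0.0592 = (2)(+1.96) / 0.0592 = 66.2.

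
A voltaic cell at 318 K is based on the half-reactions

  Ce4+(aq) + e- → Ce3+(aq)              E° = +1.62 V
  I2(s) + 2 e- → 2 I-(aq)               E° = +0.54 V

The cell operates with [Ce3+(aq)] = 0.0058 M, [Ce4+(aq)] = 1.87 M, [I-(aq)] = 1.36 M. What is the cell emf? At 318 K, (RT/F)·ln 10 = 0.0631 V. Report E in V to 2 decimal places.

Ce⁴⁺/Ce³⁺ is reduced (cathode, E° = +1.62 V) and I₂/I⁻ is oxidized (anode).
E°cell = +1.62 − (+0.54) = +1.08 V, with n = 2 electrons transferred.
For the overall reaction 2 Ce4+(aq) + 2 I-(aq) → 2 Ce3+(aq) + I2(s), Q = [Ce3+(aq)]^2 / ([Ce4+(aq)]^2·[I-(aq)]^2) = 5.2×10^−6, giving log Q = −5.284.
Applying E = E° − (RT ln10/nF)·log Q gives +1.08 − (0.0631/2)(−5.284) = +1.25 V.

+1.25 V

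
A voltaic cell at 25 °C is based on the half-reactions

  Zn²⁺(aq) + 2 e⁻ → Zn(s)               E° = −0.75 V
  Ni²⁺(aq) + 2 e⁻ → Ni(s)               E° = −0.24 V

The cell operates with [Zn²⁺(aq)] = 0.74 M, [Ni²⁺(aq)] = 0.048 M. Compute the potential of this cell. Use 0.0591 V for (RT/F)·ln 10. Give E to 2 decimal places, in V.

+0.47 V

Since E°(Ni²⁺/Ni) > E°(Zn²⁺/Zn), Ni²⁺/Ni serves as the cathode.
E°cell = −0.24 − (−0.75) = +0.51 V, with n = 2 electrons transferred.
The balanced reaction is Ni²⁺(aq) + Zn(s) → Ni(s) + Zn²⁺(aq), so Q = [Zn²⁺(aq)] / [Ni²⁺(aq)] = 15.4 and log Q = 1.188.
By the Nernst equation, E = +0.51 − (0.0591/2)·(1.188) = +0.47 V.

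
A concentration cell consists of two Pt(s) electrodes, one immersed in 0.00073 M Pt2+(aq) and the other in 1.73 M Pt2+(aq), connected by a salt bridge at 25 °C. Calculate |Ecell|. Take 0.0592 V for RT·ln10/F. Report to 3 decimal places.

For a concentration cell E°cell = 0, since both electrodes use the same couple.
The compartment with the higher Pt2+(aq) concentration (1.73 M) acts as the cathode; ions are reduced there and produced at the dilute (0.00073 M) anode.
With n = 2, Ecell = −(0.0592/2)·log([dilute]/[conc]) = −(0.0592/2)·log(0.00073/1.73) = +0.100 V.

0.100 V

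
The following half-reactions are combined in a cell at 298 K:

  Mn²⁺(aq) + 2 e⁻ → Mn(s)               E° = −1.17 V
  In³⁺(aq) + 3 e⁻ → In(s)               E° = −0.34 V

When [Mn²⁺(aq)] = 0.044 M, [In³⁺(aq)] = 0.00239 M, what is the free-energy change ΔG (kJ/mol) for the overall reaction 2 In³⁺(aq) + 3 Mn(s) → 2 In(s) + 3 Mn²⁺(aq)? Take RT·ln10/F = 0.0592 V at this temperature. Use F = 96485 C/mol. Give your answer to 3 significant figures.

−474 kJ/mol

E°cell = −0.34 − (−1.17) = +0.83 V; the balanced reaction transfers n = 6 electrons.
Here Q = [Mn²⁺(aq)]^3 / [In³⁺(aq)]^2 = 14.9 (log Q = 1.174), giving E = +0.83 − (0.0592/6)·(1.174) = +0.8184 V.
Finally ΔG = −nFE = −(6)(96485 C/mol)(+0.8184 V) = −474 kJ/mol.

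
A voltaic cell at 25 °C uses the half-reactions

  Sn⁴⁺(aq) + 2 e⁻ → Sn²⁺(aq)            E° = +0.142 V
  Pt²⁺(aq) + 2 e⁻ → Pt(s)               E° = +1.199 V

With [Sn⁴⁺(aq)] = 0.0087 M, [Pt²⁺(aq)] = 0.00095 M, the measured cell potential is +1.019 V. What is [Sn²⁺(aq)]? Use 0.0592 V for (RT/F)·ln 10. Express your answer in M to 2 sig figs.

With Pt²⁺/Pt at the cathode and Sn⁴⁺/Sn²⁺ at the anode, E°cell = +1.199 − (+0.142) = +1.057 V (n = 2).
Rearranging E = E° − (0.0592/n)·log Q gives log Q = 2(+1.057 − (+1.019))/0.0592 = 1.284.
Balancing electrons gives Pt²⁺(aq) + Sn²⁺(aq) → Pt(s) + Sn⁴⁺(aq); thus Q = [Sn⁴⁺(aq)] / ([Pt²⁺(aq)]·[Sn²⁺(aq)]).
Substituting the known concentrations and solving, log [Sn²⁺(aq)] = −0.322 and [Sn²⁺(aq)] = 0.48 M.

0.48 M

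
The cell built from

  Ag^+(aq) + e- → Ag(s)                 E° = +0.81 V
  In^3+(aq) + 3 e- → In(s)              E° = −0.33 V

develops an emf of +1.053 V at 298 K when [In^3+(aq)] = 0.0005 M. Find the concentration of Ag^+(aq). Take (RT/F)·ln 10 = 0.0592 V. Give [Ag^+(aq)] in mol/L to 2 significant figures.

The Ag⁺/Ag couple has the larger reduction potential, so it is the cathode: E°cell = +0.81 − (−0.33) = +1.14 V and n = 3.
Since E = E° − (0.0592/n)·log Q, log Q = n(E° − E)/0.0592 = 4.409.
For 3 Ag^+(aq) + In(s) → 3 Ag(s) + In^3+(aq), the reaction quotient is Q = [In^3+(aq)] / [Ag^+(aq)]^3.
Substituting the known concentrations and solving, log [Ag^+(aq)] = −2.570 and [Ag^+(aq)] = 0.0027 M.

0.0027 M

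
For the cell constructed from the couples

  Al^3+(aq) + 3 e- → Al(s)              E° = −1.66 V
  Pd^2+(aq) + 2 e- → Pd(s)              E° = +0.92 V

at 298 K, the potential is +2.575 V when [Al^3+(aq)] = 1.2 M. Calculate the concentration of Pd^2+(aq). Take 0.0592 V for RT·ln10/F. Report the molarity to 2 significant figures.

0.77 M

Pd²⁺/Pd is the cathode (higher E°); E°cell = +0.92 − (−1.66) = +2.58 V with n = 6.
Since E = E° − (0.0592/n)·log Q, log Q = n(E° − E)/0.0592 = 0.507.
Balancing electrons gives 3 Pd^2+(aq) + 2 Al(s) → 3 Pd(s) + 2 Al^3+(aq); thus Q = [Al^3+(aq)]^2 / [Pd^2+(aq)]^3.
Substituting the known concentrations and solving, log [Pd^2+(aq)] = −0.116 and [Pd^2+(aq)] = 0.77 M.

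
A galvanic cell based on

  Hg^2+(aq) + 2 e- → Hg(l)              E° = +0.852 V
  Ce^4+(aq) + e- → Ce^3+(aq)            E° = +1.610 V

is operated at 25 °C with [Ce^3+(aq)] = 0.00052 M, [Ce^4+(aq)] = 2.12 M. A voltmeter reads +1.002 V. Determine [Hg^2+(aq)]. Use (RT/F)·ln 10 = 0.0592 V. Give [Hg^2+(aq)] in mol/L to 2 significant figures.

Ce⁴⁺/Ce³⁺ is the cathode (higher E°); E°cell = +1.610 − (+0.852) = +0.758 V with n = 2.
Since E = E° − (0.0592/n)·log Q, log Q = n(E° − E)/0.0592 = −8.243.
For 2 Ce^4+(aq) + Hg(l) → 2 Ce^3+(aq) + Hg^2+(aq), the reaction quotient is Q = ([Ce^3+(aq)]^2·[Hg^2+(aq)]) / [Ce^4+(aq)]^2.
Solving for the unknown gives log [Hg^2+(aq)] = −1.022, so [Hg^2+(aq)] ≈ 0.095 M.

0.095 M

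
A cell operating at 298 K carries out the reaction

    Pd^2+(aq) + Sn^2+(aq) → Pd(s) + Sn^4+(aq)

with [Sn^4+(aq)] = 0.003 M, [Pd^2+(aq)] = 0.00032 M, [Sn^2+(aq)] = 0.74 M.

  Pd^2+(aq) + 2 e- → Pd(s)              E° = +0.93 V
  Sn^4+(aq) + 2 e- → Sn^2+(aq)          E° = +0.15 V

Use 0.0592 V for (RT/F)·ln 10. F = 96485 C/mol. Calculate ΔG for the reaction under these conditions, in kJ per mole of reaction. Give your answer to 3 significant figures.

−144 kJ/mol

The standard cell potential is +0.93 − (+0.15) = +0.78 V, with n = 2 electrons in the balanced equation.
Q = [Sn^4+(aq)] / ([Pd^2+(aq)]·[Sn^2+(aq)]) = 12.7, so log Q = 1.103 and E = +0.78 − (0.0592/2)(1.103) = +0.7474 V.
Finally ΔG = −nFE = −(2)(96485 C/mol)(+0.7474 V) = −144 kJ/mol.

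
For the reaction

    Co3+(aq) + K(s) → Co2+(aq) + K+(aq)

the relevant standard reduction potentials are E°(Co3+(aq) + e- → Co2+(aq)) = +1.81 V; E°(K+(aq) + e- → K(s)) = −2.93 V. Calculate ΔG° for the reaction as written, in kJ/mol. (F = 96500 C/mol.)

−457 kJ/mol

In the reaction as written Co3+(aq) is reduced, so the Co³⁺/Co²⁺ couple is the cathode and K⁺/K is the anode.
E°cell = +1.81 − (−2.93) = +4.74 V; balancing electrons gives n = 1.
ΔG° = −nFE°cell = −(1)(96500)(+4.74) J/mol = −457 kJ/mol.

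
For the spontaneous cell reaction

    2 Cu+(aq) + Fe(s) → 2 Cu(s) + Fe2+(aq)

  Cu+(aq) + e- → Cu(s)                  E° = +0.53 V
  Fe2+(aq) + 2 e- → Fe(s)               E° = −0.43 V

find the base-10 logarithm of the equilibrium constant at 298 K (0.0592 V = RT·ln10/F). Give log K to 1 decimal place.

log K = 32.4

The Cu⁺/Cu couple is reduced (cathode); E°cell = +0.53 − (−0.43) = +0.96 V with n = 2.
At equilibrium E = 0, so log K = nE°cell / 0.0592 = (2)(+0.96) / 0.0592 = 32.4.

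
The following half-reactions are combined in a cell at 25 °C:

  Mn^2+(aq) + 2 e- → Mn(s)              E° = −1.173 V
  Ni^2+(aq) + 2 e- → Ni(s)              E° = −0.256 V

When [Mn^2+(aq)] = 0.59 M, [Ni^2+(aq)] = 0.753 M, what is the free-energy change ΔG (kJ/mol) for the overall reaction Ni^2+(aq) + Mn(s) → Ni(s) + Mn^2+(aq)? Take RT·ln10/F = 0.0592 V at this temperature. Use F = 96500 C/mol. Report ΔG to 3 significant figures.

−178 kJ/mol

E°cell = −0.256 − (−1.173) = +0.917 V; the balanced reaction transfers n = 2 electrons.
The reaction quotient is [Mn^2+(aq)] / [Ni^2+(aq)] = 0.784; by Nernst, E = +0.917 − (0.0592/2)(−0.106) = +0.9201 V.
Then ΔG = −nFE = −2 × 96500 × +0.9201 J/mol = −178 kJ/mol.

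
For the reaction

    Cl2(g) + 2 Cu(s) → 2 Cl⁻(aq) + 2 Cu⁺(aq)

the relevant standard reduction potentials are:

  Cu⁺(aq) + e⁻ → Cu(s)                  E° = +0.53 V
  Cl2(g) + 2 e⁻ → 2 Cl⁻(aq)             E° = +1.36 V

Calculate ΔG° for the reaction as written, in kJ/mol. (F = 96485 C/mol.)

−160 kJ/mol

In the reaction as written Cl2(g) is reduced, so the Cl₂/Cl⁻ couple is the cathode and Cu⁺/Cu is the anode.
E°cell = +1.36 − (+0.53) = +0.83 V; balancing electrons gives n = 2.
ΔG° = −nFE°cell = −(2)(96485)(+0.83) J/mol = −160 kJ/mol.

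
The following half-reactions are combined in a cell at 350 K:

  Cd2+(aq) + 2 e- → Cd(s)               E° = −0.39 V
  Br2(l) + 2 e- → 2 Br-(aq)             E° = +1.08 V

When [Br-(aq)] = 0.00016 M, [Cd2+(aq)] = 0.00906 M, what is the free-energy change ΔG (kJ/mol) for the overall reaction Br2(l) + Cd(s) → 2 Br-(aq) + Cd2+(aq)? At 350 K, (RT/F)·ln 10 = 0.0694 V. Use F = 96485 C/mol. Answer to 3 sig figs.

−348 kJ/mol

With Br₂/Br⁻ reduced at the cathode, E°cell = +1.08 − (−0.39) = +1.47 V and n = 2.
Here Q = [Br-(aq)]^2·[Cd2+(aq)] = 2.32×10^−10 (log Q = −9.635), giving E = +1.47 − (0.0694/2)·(−9.635) = +1.8043 V.
Then ΔG = −nFE = −2 × 96485 × +1.8043 J/mol = −348 kJ/mol.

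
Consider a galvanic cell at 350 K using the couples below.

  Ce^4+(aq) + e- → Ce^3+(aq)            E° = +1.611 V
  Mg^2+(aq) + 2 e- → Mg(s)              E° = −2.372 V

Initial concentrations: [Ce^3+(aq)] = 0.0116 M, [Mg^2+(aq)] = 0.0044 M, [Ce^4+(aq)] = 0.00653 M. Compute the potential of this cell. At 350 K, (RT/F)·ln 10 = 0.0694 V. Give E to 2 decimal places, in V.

The Ce⁴⁺/Ce³⁺ couple has the more positive E°, so it is the cathode; Mg²⁺/Mg is the anode.
The standard potential is +1.611 − (−2.372) = +3.983 V and the balanced reaction transfers n = 2 electrons.
The balanced reaction is 2 Ce^4+(aq) + Mg(s) → 2 Ce^3+(aq) + Mg^2+(aq), so Q = ([Ce^3+(aq)]^2·[Mg^2+(aq)]) / [Ce^4+(aq)]^2 = 0.0139 and log Q = −1.857.
E = E° − (0.0694/n)·log Q = +3.983 − (0.0694/2)(−1.857) = +4.05 V.

+4.05 V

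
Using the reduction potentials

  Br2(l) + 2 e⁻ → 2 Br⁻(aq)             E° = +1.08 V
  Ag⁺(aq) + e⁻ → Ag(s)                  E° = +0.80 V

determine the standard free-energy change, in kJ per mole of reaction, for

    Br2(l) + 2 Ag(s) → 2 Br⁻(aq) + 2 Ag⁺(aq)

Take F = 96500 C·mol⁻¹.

In the reaction as written Br2(l) is reduced, so the Br₂/Br⁻ couple is the cathode and Ag⁺/Ag is the anode.
E°cell = +1.08 − (+0.80) = +0.28 V; balancing electrons gives n = 2.
ΔG° = −nFE°cell = −(2)(96500)(+0.28) J/mol = −54.0 kJ/mol.

−54.0 kJ/mol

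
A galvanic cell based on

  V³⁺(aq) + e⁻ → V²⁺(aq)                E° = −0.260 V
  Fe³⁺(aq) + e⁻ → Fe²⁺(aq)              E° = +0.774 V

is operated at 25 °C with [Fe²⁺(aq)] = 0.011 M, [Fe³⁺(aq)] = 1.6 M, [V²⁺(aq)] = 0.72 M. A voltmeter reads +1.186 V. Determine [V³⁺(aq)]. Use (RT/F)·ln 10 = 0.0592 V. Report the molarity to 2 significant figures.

Fe³⁺/Fe²⁺ is the cathode (higher E°); E°cell = +0.774 − (−0.260) = +1.034 V with n = 1.
Rearranging E = E° − (0.0592/n)·log Q gives log Q = 1(+1.034 − (+1.186))/0.0592 = −2.568.
Balancing electrons gives Fe³⁺(aq) + V²⁺(aq) → Fe²⁺(aq) + V³⁺(aq); thus Q = ([Fe²⁺(aq)]·[V³⁺(aq)]) / ([Fe³⁺(aq)]·[V²⁺(aq)]).
Isolating [V³⁺(aq)] in Q = 10^{−2.568} yields log [V³⁺(aq)] = −0.548, i.e. 0.28 M.

0.28 M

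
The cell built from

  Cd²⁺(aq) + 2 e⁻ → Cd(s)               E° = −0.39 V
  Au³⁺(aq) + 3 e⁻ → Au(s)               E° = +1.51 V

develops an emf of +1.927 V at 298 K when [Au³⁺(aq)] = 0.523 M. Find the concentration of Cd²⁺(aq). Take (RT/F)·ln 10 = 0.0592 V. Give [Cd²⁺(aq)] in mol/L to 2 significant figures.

0.079 M

The Au³⁺/Au couple has the larger reduction potential, so it is the cathode: E°cell = +1.51 − (−0.39) = +1.90 V and n = 6.
Since E = E° − (0.0592/n)·log Q, log Q = n(E° − E)/0.0592 = −2.736.
Balancing electrons gives 2 Au³⁺(aq) + 3 Cd(s) → 2 Au(s) + 3 Cd²⁺(aq); thus Q = [Cd²⁺(aq)]^3 / [Au³⁺(aq)]^2.
Solving for the unknown gives log [Cd²⁺(aq)] = −1.100, so [Cd²⁺(aq)] ≈ 0.079 M.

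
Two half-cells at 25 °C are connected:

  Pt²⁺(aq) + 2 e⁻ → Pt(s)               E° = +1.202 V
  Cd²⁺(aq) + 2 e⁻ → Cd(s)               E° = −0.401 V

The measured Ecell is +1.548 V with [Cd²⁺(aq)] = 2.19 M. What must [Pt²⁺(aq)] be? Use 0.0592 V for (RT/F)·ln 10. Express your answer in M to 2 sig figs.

The Pt²⁺/Pt couple has the larger reduction potential, so it is the cathode: E°cell = +1.202 − (−0.401) = +1.603 V and n = 2.
From the Nernst equation, log Q = n(E° − E)/0.0592 = 2·(+1.603 − (+1.548))/0.0592 = 1.858.
Balancing electrons gives Pt²⁺(aq) + Cd(s) → Pt(s) + Cd²⁺(aq); thus Q = [Cd²⁺(aq)] / [Pt²⁺(aq)].
Substituting the known concentrations and solving, log [Pt²⁺(aq)] = −1.518 and [Pt²⁺(aq)] = 0.030 M.

0.030 M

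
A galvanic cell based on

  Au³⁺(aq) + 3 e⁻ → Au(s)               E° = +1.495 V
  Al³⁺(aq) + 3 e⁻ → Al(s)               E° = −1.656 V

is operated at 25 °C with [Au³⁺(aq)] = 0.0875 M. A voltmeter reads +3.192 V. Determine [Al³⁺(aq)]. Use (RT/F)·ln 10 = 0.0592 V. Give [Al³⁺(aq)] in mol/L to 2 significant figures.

0.00073 M

Au³⁺/Au is the cathode (higher E°); E°cell = +1.495 − (−1.656) = +3.151 V with n = 3.
Rearranging E = E° − (0.0592/n)·log Q gives log Q = 3(+3.151 − (+3.192))/0.0592 = −2.078.
The balanced reaction is Au³⁺(aq) + Al(s) → Au(s) + Al³⁺(aq), so Q = [Al³⁺(aq)] / [Au³⁺(aq)].
Solving for the unknown gives log [Al³⁺(aq)] = −3.136, so [Al³⁺(aq)] ≈ 0.00073 M.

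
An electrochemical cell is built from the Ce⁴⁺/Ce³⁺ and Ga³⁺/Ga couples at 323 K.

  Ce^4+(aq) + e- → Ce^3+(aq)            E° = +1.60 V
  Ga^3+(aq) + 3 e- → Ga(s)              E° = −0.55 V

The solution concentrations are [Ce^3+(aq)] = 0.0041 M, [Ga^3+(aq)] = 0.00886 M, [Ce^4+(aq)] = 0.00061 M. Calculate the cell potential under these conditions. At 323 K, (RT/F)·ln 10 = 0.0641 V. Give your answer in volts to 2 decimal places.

Since E°(Ce⁴⁺/Ce³⁺) > E°(Ga³⁺/Ga), Ce⁴⁺/Ce³⁺ serves as the cathode.
The standard potential is +1.60 − (−0.55) = +2.15 V and the balanced reaction transfers n = 3 electrons.
For the overall reaction 3 Ce^4+(aq) + Ga(s) → 3 Ce^3+(aq) + Ga^3+(aq), Q = ([Ce^3+(aq)]^3·[Ga^3+(aq)]) / [Ce^4+(aq)]^3 = 2.69, giving log Q = 0.430.
By the Nernst equation, E = +2.15 − (0.0641/3)·(0.430) = +2.14 V.

+2.14 V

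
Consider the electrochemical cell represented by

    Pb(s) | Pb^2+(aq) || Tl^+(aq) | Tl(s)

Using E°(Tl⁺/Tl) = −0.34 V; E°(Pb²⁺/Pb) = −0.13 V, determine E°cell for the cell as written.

By convention the left-hand electrode in cell notation is the anode (oxidation) and the right-hand electrode is the cathode (reduction).
E°cell = E°(right) − E°(left) = −0.34 − (−0.13) = −0.21 V.
The negative sign shows that, as written, the cell would require an external voltage to drive the reaction.

−0.21 V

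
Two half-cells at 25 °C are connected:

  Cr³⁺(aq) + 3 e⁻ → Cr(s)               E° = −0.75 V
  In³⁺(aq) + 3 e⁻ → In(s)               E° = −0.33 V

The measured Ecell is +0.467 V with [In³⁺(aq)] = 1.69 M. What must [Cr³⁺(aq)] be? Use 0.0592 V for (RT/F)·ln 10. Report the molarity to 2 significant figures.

With In³⁺/In at the cathode and Cr³⁺/Cr at the anode, E°cell = −0.33 − (−0.75) = +0.42 V (n = 3).
From the Nernst equation, log Q = n(E° − E)/0.0592 = 3·(+0.42 − (+0.467))/0.0592 = −2.382.
The balanced reaction is In³⁺(aq) + Cr(s) → In(s) + Cr³⁺(aq), so Q = [Cr³⁺(aq)] / [In³⁺(aq)].
Solving for the unknown gives log [Cr³⁺(aq)] = −2.154, so [Cr³⁺(aq)] ≈ 0.0070 M.

0.0070 M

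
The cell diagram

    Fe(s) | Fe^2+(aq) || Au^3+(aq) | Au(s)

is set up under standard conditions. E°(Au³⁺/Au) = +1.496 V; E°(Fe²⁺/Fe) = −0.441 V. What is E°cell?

By convention the left-hand electrode in cell notation is the anode (oxidation) and the right-hand electrode is the cathode (reduction).
E°cell = E°(right) − E°(left) = +1.496 − (−0.441) = +1.937 V.

+1.937 V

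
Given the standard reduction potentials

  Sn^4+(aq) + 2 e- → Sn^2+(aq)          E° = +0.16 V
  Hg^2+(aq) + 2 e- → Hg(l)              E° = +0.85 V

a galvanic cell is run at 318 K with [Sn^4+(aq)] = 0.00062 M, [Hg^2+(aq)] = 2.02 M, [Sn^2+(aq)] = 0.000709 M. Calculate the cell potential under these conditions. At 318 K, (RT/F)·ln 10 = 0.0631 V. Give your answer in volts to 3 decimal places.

+0.701 V

The Hg²⁺/Hg couple has the more positive E°, so it is the cathode; Sn⁴⁺/Sn²⁺ is the anode.
E°cell = E°cat − E°an = +0.85 − (+0.16) = +0.69 V; n = 2.
The balanced reaction is Hg^2+(aq) + Sn^2+(aq) → Hg(l) + Sn^4+(aq), so Q = [Sn^4+(aq)] / ([Hg^2+(aq)]·[Sn^2+(aq)]) = 0.433 and log Q = −0.364.
E = E° − (0.0631/n)·log Q = +0.69 − (0.0631/2)(−0.364) = +0.701 V.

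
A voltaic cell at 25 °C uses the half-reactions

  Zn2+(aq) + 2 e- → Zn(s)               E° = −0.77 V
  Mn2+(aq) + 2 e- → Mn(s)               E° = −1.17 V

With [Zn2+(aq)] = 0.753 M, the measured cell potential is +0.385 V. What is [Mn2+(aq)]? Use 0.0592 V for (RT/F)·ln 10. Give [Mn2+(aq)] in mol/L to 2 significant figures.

2.4 M

The Zn²⁺/Zn couple has the larger reduction potential, so it is the cathode: E°cell = −0.77 − (−1.17) = +0.40 V and n = 2.
Since E = E° − (0.0592/n)·log Q, log Q = n(E° − E)/0.0592 = 0.507.
The balanced reaction is Zn2+(aq) + Mn(s) → Zn(s) + Mn2+(aq), so Q = [Mn2+(aq)] / [Zn2+(aq)].
Isolating [Mn2+(aq)] in Q = 10^{0.507} yields log [Mn2+(aq)] = 0.384, i.e. 2.4 M.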